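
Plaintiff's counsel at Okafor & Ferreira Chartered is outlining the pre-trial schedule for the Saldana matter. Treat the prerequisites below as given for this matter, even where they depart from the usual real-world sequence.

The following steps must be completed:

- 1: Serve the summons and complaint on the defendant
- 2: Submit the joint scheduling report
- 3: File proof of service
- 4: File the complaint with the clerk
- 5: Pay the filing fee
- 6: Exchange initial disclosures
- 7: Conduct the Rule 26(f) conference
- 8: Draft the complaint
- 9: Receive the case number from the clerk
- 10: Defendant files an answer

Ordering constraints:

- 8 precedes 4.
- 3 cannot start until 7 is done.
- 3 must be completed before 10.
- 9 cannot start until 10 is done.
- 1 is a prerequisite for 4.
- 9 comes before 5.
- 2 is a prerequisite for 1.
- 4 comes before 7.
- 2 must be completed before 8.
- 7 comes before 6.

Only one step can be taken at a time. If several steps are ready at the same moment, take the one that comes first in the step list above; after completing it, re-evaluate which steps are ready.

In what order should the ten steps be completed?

2 1 8 4 7 3 6 10 9 5

Only 2 has no prerequisites, so it is first.
Now 1 and 8 have their prerequisites met. 1 is listed earlier, so 1 next.
8 needed 2, now all done → 8.
Next only 4 has its prerequisites met → 4.
7 is the only step now ready → 7.
3 and 6 are both available; 3 is listed earlier → 3.
10 now also ready, so the ready set is {6, 10}; 6 is listed earlier → 6.
10 is the only step now ready → 10.
That leaves 9 as the only ready step → 9.
That leaves 5 as the only ready step → 5.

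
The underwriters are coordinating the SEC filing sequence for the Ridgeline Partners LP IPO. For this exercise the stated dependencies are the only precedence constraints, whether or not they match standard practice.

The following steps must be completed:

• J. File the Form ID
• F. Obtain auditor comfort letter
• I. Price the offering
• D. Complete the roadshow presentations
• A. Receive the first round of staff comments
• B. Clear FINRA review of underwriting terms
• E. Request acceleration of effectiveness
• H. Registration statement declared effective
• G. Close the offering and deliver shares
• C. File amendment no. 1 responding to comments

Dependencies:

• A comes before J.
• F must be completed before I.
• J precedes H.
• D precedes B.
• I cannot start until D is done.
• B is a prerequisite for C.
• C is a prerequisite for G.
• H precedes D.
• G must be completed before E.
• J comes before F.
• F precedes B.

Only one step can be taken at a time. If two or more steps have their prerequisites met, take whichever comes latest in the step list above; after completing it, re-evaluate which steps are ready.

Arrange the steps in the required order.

Only A has no prerequisites, so it is first.
Next only J has its prerequisites met → J.
Ready: H and F. H is listed later → H.
Ready: D and F. D is listed later → D.
F needed J, now all done → F.
Ready: B and I. B is listed later → B.
C now also ready, so the ready set is {C, I}; C is listed later → C.
Now G and I have their prerequisites met. G is listed later, so G next.
E now also ready, so the ready set is {E, I}; E is listed later → E.
Next only I has its prerequisites met → I.

A, J, H, D, F, B, C, G, E, I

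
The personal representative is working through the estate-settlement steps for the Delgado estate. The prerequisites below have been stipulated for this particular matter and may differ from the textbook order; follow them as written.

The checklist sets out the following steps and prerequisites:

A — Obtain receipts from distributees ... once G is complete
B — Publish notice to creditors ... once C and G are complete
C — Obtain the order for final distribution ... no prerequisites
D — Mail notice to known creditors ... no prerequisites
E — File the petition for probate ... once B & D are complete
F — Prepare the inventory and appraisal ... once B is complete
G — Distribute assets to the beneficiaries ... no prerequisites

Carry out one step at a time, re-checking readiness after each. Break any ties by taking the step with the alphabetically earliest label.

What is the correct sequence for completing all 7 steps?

C, D and G have no prerequisites; C has the earlier label, so C is first.
D and G are both available; D has the earlier label → D.
G is the only step now ready → G.
Ready: A and B. A has the earlier label → A.
Next only B has its prerequisites met → B.
Now E and F have their prerequisites met. E has the earlier label, so E next.
F needed B, now all done → F.

C D G A B E F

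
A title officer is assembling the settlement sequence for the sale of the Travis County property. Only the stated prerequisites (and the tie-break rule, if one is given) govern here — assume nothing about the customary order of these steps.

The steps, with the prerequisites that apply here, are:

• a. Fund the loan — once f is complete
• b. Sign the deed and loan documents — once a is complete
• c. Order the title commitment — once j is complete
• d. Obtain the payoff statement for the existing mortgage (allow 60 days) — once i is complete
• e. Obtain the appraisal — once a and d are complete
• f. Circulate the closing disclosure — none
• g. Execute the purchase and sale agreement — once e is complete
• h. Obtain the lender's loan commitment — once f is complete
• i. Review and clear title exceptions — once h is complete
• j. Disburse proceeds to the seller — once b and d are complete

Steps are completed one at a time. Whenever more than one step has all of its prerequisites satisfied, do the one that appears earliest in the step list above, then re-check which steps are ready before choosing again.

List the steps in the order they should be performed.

f a b h i d e g j c

f has no prerequisites → f first.
a and h are both available; a is listed earlier → a.
b now also ready, so the ready set is {b, h}; b is listed earlier → b.
h needed f, now all done → h.
That leaves i as the only ready step → i.
That leaves d as the only ready step → d.
e and j are both available; e is listed earlier → e.
Ready: g and j. g is listed earlier → g.
j is the only step now ready → j.
Next only c has its prerequisites met → c.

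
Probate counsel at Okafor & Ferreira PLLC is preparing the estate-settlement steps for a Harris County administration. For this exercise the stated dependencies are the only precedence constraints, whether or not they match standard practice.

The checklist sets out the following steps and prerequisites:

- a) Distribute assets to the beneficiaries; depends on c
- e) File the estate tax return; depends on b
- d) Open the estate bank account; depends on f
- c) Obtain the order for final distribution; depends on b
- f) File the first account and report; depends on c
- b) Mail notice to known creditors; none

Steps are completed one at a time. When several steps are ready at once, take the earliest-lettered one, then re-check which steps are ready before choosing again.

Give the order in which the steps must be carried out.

b is the only step with nothing outstanding, so it goes first.
Now c and e have their prerequisites met. c has the earlier label, so c next.
a and f now also ready, so the ready set is {a, e, f}; a has the earlier label → a.
Ready: e and f. e has the earlier label → e.
f needed c, now all done → f.
d is the only step now ready → d.

b, c, a, e, f, d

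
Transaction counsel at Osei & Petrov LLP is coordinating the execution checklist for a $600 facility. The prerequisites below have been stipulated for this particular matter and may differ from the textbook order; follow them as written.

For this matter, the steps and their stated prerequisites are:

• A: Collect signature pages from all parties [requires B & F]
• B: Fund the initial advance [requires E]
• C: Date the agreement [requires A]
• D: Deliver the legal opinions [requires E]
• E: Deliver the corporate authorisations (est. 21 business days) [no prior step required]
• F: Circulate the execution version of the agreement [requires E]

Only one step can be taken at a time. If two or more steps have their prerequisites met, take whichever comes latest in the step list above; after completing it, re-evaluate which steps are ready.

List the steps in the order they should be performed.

Only E has no prerequisites, so it is first.
Now F, D and B have their prerequisites met. F is listed later, so F next.
Ready: D and B. D is listed later → D.
Next only B has its prerequisites met → B.
A needed F and B, now all done → A.
C needed A, now all done → C.

E, F, D, B, A, C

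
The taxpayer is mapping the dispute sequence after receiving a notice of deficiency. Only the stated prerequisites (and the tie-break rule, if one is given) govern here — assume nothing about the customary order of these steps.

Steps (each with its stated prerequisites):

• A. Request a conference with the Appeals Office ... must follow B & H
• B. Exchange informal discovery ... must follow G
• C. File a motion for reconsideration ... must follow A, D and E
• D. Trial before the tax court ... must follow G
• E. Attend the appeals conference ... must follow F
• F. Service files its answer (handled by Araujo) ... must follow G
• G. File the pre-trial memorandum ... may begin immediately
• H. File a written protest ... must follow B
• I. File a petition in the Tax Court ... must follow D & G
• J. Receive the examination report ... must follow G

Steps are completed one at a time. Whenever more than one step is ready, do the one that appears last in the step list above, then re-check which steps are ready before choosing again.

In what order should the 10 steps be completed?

Only G has no prerequisites, so it is first.
Ready: J, F, D and B. J is listed later → J.
F, D and B are all available; F is listed later → F.
Now E, D and B have their prerequisites met. E is listed later, so E next.
Ready: D and B. D is listed later → D.
I now also ready, so the ready set is {I, B}; I is listed later → I.
B needed G, now all done → B.
That leaves H as the only ready step → H.
Next only A has its prerequisites met → A.
Next only C has its prerequisites met → C.

G J F E D I B H A C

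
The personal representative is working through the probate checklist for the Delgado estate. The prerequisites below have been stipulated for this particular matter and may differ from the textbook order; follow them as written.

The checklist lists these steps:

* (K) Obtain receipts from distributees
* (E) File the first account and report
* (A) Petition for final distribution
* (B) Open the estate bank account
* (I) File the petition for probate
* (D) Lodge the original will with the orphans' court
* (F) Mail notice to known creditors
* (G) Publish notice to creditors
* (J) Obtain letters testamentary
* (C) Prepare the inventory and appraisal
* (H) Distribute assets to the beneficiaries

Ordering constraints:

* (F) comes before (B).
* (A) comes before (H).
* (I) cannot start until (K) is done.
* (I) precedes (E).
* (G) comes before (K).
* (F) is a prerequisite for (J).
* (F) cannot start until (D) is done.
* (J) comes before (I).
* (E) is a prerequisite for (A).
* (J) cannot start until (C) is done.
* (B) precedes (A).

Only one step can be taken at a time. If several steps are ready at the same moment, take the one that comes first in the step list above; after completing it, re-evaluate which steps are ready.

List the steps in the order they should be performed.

(D) (F) (B) (G) (K) (C) (J) (I) (E) (A) (H)

Nothing is required for (D), (G) and (C). (D) is listed earlier → (D) first.
Ready: (F), (G) and (C). (F) is listed earlier → (F).
(B), (G) and (C) are all available; (B) is listed earlier → (B).
(G) and (C) are both available; (G) is listed earlier → (G).
(K) and (C) are both available; (K) is listed earlier → (K).
That leaves (C) as the only ready step → (C).
Next only (J) has its prerequisites met → (J).
Next only (I) has its prerequisites met → (I).
(E) needed (I), now all done → (E).
That leaves (A) as the only ready step → (A).
(H) needed (A), now all done → (H).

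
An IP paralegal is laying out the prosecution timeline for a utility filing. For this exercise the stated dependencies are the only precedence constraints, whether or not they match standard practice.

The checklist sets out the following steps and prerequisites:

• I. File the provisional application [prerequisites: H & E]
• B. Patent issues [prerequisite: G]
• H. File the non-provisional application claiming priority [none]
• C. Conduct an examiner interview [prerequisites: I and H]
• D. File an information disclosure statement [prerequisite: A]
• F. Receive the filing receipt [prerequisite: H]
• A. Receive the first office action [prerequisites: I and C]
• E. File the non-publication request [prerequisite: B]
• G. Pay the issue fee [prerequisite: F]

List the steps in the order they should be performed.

Only H has no prerequisites, so it is first.
Next only F has its prerequisites met → F.
G needed F, now all done → G.
B needed G, now all done → B.
E needed B, now all done → E.
I is the only step now ready → I.
C needed I and H, now all done → C.
A needed I and C, now all done → A.
That leaves D as the only ready step → D.

H, F, G, B, E, I, C, A, D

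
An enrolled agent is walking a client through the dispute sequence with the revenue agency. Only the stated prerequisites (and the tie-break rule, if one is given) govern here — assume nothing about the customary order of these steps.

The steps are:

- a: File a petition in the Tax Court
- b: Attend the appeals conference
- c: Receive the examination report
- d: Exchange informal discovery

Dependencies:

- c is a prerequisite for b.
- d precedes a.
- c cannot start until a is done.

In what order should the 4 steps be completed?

d, a, c, b

d is the only step with nothing outstanding, so it goes first.
a needed d, now all done → a.
c is the only step now ready → c.
That leaves b as the only ready step → b.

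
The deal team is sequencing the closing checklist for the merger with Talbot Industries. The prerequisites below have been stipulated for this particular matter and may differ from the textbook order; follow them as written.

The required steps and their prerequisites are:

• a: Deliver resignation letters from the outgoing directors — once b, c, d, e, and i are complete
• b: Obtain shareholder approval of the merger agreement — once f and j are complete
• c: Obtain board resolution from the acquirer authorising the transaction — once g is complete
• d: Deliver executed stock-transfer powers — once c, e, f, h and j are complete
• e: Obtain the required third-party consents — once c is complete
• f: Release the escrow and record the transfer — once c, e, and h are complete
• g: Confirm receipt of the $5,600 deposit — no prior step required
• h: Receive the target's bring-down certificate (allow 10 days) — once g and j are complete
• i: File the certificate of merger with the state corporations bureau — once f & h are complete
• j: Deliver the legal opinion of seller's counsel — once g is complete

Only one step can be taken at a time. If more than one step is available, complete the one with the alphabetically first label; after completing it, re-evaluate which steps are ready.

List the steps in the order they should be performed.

g is the only step with nothing outstanding, so it goes first.
c and j are both available; c has the earlier label → c.
Now e and j have their prerequisites met. e has the earlier label, so e next.
Next only j has its prerequisites met → j.
h needed g and j, now all done → h.
Next only f has its prerequisites met → f.
b, d and i are all available; b has the earlier label → b.
Now d and i have their prerequisites met. d has the earlier label, so d next.
Next only i has its prerequisites met → i.
a needed b, c, d, e and i, now all done → a.

g, c, e, j, h, f, b, d, i, a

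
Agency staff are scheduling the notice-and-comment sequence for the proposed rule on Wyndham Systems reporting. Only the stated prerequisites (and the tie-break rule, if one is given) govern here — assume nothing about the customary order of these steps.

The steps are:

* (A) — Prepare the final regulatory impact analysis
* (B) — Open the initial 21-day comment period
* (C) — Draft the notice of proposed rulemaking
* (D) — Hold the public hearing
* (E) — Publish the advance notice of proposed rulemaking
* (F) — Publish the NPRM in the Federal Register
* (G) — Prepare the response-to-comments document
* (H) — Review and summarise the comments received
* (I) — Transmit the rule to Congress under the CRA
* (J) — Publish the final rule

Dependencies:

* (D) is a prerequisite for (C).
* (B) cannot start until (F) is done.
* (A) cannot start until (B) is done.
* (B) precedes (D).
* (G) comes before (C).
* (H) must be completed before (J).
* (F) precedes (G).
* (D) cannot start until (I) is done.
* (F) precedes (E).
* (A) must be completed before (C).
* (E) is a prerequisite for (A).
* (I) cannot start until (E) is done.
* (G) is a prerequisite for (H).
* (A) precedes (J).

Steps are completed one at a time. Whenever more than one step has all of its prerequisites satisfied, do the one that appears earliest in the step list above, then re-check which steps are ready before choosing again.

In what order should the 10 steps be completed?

(F) has no prerequisites → (F) first.
(B), (E) and (G) are all available; (B) is listed earlier → (B).
Now (E) and (G) have their prerequisites met. (E) is listed earlier, so (E) next.
(A) and (I) now also ready, so the ready set is {(A), (G), (I)}; (A) is listed earlier → (A).
Now (G) and (I) have their prerequisites met. (G) is listed earlier, so (G) next.
(H) and (I) are both available; (H) is listed earlier → (H).
Ready: (I) and (J). (I) is listed earlier → (I).
(D) now also ready, so the ready set is {(D), (J)}; (D) is listed earlier → (D).
Now (C) and (J) have their prerequisites met. (C) is listed earlier, so (C) next.
(J) is the only step now ready → (J).

(F), (B), (E), (A), (G), (H), (I), (D), (C), (J)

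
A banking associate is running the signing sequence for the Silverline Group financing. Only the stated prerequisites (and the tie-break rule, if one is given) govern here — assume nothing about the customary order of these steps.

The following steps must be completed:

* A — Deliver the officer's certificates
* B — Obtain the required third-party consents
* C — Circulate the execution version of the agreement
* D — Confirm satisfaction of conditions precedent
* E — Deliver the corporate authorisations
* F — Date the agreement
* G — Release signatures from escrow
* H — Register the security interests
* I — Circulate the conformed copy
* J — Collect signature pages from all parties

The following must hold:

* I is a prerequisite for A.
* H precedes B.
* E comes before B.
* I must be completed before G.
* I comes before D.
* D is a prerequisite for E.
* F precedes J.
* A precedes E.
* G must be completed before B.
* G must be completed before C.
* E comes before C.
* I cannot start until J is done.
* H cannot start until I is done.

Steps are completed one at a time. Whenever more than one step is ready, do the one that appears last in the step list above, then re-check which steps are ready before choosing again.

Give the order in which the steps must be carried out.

F is the only step with nothing outstanding, so it goes first.
J is the only step now ready → J.
I needed J, now all done → I.
Ready: H, G, D and A. H is listed later → H.
G, D and A are all available; G is listed later → G.
D and A are both available; D is listed later → D.
That leaves A as the only ready step → A.
E needed D and A, now all done → E.
Ready: C and B. C is listed later → C.
That leaves B as the only ready step → B.

F, J, I, H, G, D, A, E, C, B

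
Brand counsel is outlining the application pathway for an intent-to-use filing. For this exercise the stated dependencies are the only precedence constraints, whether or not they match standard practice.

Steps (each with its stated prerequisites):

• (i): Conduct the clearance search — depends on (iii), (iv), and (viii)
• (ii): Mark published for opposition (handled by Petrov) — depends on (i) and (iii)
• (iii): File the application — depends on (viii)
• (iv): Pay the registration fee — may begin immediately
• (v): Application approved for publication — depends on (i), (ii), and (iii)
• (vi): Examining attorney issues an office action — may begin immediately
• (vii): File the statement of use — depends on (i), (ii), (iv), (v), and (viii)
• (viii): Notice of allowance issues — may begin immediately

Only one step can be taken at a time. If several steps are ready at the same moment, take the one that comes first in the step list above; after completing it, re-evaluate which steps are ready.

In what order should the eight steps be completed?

Nothing is required for (iv), (vi) and (viii). (iv) is listed earlier → (iv) first.
(vi) and (viii) are both available; (vi) is listed earlier → (vi).
(viii) is the only step now ready → (viii).
That leaves (iii) as the only ready step → (iii).
(i) is the only step now ready → (i).
(ii) needed (i) and (iii), now all done → (ii).
(v) is the only step now ready → (v).
(vii) needed (i), (ii), (iv), (v) and (viii), now all done → (vii).

(iv), (vi), (viii), (iii), (i), (ii), (v), (vii)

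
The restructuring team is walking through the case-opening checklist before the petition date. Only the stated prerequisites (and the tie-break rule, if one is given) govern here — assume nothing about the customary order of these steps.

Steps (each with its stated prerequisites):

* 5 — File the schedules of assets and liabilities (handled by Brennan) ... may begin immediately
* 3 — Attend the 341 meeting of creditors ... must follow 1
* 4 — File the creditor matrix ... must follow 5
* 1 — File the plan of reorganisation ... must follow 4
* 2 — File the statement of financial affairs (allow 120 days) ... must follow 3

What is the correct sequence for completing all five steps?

5 has no prerequisites → 5 first.
4 is the only step now ready → 4.
That leaves 1 as the only ready step → 1.
That leaves 3 as the only ready step → 3.
That leaves 2 as the only ready step → 2.

5, 4, 1, 3, 2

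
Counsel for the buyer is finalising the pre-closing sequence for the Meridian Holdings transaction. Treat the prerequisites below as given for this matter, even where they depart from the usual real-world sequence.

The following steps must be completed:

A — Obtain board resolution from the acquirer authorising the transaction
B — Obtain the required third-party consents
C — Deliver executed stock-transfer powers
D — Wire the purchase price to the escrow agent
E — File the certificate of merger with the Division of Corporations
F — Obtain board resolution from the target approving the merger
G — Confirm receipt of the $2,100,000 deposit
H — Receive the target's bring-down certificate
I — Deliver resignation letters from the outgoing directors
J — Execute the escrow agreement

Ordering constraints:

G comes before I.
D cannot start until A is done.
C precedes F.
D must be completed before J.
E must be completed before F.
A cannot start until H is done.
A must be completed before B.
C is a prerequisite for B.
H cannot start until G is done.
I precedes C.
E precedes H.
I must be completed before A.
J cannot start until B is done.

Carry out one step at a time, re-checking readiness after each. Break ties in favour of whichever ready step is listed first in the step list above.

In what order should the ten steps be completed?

Nothing is required for E and G. E is listed earlier → E first.
Next only G has its prerequisites met → G.
Now H and I have their prerequisites met. H is listed earlier, so H next.
I is the only step now ready → I.
Ready: A and C. A is listed earlier → A.
Now C and D have their prerequisites met. C is listed earlier, so C next.
B and F now also ready, so the ready set is {B, D, F}; B is listed earlier → B.
D and F are both available; D is listed earlier → D.
J now also ready, so the ready set is {F, J}; F is listed earlier → F.
J needed B and D, now all done → J.

E G H I A C B D F J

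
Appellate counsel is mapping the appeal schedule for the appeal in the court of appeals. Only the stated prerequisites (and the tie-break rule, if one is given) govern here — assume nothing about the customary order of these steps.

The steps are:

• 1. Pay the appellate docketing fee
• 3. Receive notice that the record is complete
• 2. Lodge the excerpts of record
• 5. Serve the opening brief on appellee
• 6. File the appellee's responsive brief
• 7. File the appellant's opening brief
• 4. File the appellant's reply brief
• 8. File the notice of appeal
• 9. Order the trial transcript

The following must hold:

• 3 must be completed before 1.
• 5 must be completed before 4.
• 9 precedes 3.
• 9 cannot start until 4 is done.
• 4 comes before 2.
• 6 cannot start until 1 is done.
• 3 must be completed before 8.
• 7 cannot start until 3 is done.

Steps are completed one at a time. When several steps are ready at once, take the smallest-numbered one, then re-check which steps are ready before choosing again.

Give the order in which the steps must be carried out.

5 4 2 9 3 1 6 7 8

5 has no prerequisites → 5 first.
That leaves 4 as the only ready step → 4.
Ready: 2 and 9. 2 has the earlier label → 2.
9 is the only step now ready → 9.
That leaves 3 as the only ready step → 3.
1, 7 and 8 are all available; 1 has the earlier label → 1.
6 now also ready, so the ready set is {6, 7, 8}; 6 has the earlier label → 6.
Now 7 and 8 have their prerequisites met. 7 has the earlier label, so 7 next.
8 is the only step now ready → 8.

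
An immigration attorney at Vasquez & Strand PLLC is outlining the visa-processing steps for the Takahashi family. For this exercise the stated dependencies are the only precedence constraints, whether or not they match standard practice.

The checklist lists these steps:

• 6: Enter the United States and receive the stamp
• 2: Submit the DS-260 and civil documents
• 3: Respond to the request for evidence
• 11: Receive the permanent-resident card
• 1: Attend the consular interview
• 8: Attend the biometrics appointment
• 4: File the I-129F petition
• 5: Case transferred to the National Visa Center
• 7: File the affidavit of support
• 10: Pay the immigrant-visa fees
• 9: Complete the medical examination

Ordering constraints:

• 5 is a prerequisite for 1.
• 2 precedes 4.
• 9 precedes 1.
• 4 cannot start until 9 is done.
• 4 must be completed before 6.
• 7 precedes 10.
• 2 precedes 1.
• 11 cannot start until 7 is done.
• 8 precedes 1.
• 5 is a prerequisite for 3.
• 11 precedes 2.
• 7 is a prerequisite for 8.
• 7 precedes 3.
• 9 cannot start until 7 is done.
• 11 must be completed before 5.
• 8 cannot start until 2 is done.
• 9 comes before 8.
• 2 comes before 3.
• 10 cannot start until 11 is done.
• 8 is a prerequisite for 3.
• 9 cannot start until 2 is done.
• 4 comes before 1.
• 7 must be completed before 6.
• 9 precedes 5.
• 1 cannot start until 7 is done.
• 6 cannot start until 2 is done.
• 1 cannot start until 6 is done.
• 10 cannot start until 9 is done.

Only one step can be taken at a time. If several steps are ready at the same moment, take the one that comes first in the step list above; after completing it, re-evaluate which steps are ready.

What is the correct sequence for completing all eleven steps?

7 → 11 → 2 → 9 → 8 → 4 → 6 → 5 → 3 → 1 → 10

7 is the only step with nothing outstanding, so it goes first.
11 needed 7, now all done → 11.
2 is the only step now ready → 2.
That leaves 9 as the only ready step → 9.
Ready: 8, 4, 5 and 10. 8 is listed earlier → 8.
4, 5 and 10 are all available; 4 is listed earlier → 4.
6 now also ready, so the ready set is {6, 5, 10}; 6 is listed earlier → 6.
5 and 10 are both available; 5 is listed earlier → 5.
3 and 1 now also ready, so the ready set is {3, 1, 10}; 3 is listed earlier → 3.
Now 1 and 10 have their prerequisites met. 1 is listed earlier, so 1 next.
Next only 10 has its prerequisites met → 10.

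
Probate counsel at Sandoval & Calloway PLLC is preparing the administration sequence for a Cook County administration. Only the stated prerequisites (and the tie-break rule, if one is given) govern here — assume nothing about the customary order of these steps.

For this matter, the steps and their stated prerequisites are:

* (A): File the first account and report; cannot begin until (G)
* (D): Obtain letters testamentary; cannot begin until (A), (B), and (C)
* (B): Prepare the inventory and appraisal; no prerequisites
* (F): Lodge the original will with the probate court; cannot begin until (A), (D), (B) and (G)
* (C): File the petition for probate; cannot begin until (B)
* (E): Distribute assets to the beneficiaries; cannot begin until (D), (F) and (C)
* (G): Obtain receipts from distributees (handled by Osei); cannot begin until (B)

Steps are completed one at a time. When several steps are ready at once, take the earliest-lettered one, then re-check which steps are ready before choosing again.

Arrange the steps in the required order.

(B) has no prerequisites → (B) first.
(C) and (G) are both available; (C) has the earlier label → (C).
That leaves (G) as the only ready step → (G).
(A) needed (G), now all done → (A).
(D) is the only step now ready → (D).
(F) needed (A), (B), (D) and (G), now all done → (F).
Next only (E) has its prerequisites met → (E).

(B), (C), (G), (A), (D), (F), (E)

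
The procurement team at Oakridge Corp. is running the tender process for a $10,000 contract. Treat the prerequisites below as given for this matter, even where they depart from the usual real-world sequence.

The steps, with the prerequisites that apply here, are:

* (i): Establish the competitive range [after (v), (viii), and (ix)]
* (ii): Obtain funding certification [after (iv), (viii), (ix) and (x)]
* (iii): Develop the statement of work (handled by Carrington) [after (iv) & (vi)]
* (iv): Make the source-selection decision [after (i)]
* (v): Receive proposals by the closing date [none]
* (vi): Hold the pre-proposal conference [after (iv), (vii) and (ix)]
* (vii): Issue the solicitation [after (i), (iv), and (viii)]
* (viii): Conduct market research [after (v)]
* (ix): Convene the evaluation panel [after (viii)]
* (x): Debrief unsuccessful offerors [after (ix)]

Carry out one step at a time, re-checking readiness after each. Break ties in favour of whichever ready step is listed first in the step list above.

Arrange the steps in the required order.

(v) (viii) (ix) (i) (iv) (vii) (vi) (iii) (x) (ii)

(v) is the only step with nothing outstanding, so it goes first.
(viii) needed (v), now all done → (viii).
(ix) is the only step now ready → (ix).
Ready: (i) and (x). (i) is listed earlier → (i).
(iv) now also ready, so the ready set is {(iv), (x)}; (iv) is listed earlier → (iv).
Ready: (vii) and (x). (vii) is listed earlier → (vii).
(vi) now also ready, so the ready set is {(vi), (x)}; (vi) is listed earlier → (vi).
(iii) and (x) are both available; (iii) is listed earlier → (iii).
That leaves (x) as the only ready step → (x).
(ii) needed (iv), (viii), (ix) and (x), now all done → (ii).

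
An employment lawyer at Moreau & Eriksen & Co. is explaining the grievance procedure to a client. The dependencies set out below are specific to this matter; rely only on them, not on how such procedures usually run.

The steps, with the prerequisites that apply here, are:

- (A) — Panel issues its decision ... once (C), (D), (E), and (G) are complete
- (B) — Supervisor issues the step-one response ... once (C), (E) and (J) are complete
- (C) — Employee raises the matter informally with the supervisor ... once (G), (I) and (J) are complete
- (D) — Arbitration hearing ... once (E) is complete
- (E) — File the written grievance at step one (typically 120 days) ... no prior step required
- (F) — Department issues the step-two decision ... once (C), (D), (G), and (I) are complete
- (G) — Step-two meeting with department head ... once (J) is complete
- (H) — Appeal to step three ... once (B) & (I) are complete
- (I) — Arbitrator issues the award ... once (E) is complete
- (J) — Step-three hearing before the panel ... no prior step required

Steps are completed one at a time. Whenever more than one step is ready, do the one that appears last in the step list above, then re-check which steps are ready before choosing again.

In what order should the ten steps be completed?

Nothing is required for (J) and (E). (J) is listed later → (J) first.
(G) now also ready, so the ready set is {(G), (E)}; (G) is listed later → (G).
That leaves (E) as the only ready step → (E).
(I) and (D) are both available; (I) is listed later → (I).
(C) now also ready, so the ready set is {(D), (C)}; (D) is listed later → (D).
(C) needed (J), (I) and (G), now all done → (C).
(F), (B) and (A) are all available; (F) is listed later → (F).
Ready: (B) and (A). (B) is listed later → (B).
(H) now also ready, so the ready set is {(H), (A)}; (H) is listed later → (H).
(A) is the only step now ready → (A).

(J), (G), (E), (I), (D), (C), (F), (B), (H), (A)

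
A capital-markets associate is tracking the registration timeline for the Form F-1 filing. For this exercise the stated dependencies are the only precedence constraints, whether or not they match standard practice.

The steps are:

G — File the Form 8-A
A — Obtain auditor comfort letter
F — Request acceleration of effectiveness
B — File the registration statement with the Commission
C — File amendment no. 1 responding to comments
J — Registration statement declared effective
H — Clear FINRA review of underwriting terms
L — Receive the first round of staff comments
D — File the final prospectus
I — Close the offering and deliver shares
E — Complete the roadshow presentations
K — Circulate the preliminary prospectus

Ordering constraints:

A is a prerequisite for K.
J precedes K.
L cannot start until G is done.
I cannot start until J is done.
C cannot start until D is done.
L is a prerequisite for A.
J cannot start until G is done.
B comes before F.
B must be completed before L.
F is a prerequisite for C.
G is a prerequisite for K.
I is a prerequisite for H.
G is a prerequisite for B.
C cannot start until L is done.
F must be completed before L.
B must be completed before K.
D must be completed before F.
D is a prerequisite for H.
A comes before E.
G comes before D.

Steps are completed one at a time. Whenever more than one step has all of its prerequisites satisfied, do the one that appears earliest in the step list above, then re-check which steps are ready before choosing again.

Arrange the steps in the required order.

Only G has no prerequisites, so it is first.
B, J and D are all available; B is listed earlier → B.
Ready: J and D. J is listed earlier → J.
I now also ready, so the ready set is {D, I}; D is listed earlier → D.
F and I are both available; F is listed earlier → F.
Now L and I have their prerequisites met. L is listed earlier, so L next.
A and C now also ready, so the ready set is {A, C, I}; A is listed earlier → A.
E and K now also ready, so the ready set is {C, I, E, K}; C is listed earlier → C.
I, E and K are all available; I is listed earlier → I.
H now also ready, so the ready set is {H, E, K}; H is listed earlier → H.
Now E and K have their prerequisites met. E is listed earlier, so E next.
K needed G, A, B and J, now all done → K.

G, B, J, D, F, L, A, C, I, H, E, K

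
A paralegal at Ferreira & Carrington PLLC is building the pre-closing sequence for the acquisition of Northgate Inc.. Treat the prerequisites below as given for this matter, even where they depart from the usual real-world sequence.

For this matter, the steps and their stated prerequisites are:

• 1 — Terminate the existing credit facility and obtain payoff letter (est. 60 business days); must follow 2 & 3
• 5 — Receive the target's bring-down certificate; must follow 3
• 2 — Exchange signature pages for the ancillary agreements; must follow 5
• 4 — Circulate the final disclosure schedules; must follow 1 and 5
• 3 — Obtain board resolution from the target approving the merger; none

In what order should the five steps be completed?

3 has no prerequisites → 3 first.
5 is the only step now ready → 5.
2 needed 5, now all done → 2.
Next only 1 has its prerequisites met → 1.
4 needed 1 and 5, now all done → 4.

3 → 5 → 2 → 1 → 4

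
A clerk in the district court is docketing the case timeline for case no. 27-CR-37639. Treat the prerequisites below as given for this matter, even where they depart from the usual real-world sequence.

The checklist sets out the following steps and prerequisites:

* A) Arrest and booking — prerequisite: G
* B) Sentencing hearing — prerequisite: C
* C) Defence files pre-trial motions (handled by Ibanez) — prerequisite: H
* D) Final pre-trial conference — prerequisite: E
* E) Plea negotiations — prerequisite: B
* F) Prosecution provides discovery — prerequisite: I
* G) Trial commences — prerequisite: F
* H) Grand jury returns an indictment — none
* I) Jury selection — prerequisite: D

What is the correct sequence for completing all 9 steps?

H → C → B → E → D → I → F → G → A

Only H has no prerequisites, so it is first.
Next only C has its prerequisites met → C.
B is the only step now ready → B.
Next only E has its prerequisites met → E.
D is the only step now ready → D.
I needed D, now all done → I.
Next only F has its prerequisites met → F.
G is the only step now ready → G.
A needed G, now all done → A.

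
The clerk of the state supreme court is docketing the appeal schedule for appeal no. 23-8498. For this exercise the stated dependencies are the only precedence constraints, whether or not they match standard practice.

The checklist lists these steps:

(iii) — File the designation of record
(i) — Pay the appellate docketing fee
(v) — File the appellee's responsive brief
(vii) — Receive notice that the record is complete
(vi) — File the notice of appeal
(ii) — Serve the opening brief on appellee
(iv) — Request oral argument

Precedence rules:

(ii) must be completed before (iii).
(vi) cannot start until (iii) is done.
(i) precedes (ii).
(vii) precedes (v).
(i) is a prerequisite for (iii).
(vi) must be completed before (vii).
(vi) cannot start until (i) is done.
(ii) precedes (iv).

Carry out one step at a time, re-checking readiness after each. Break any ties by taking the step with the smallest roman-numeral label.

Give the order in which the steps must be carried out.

(i) is the only step with nothing outstanding, so it goes first.
(ii) needed (i), now all done → (ii).
Ready: (iii) and (iv). (iii) has the earlier label → (iii).
(vi) now also ready, so the ready set is {(iv), (vi)}; (iv) has the earlier label → (iv).
(vi) needed (i) and (iii), now all done → (vi).
(vii) is the only step now ready → (vii).
Next only (v) has its prerequisites met → (v).

(i), (ii), (iii), (iv), (vi), (vii), (v)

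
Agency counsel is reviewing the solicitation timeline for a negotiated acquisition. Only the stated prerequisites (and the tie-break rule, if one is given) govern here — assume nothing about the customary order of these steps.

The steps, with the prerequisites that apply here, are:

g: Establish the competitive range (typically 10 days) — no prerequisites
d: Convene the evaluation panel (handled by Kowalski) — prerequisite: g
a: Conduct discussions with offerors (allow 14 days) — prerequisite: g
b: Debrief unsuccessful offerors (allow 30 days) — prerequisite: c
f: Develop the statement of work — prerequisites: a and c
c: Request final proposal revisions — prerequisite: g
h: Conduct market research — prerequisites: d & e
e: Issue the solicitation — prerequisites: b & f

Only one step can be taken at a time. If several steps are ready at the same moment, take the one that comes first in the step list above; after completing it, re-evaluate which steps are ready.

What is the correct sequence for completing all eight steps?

g is the only step with nothing outstanding, so it goes first.
d, a and c are all available; d is listed earlier → d.
Ready: a and c. a is listed earlier → a.
c needed g, now all done → c.
Ready: b and f. b is listed earlier → b.
Next only f has its prerequisites met → f.
e needed b and f, now all done → e.
h is the only step now ready → h.

g, d, a, c, b, f, e, h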